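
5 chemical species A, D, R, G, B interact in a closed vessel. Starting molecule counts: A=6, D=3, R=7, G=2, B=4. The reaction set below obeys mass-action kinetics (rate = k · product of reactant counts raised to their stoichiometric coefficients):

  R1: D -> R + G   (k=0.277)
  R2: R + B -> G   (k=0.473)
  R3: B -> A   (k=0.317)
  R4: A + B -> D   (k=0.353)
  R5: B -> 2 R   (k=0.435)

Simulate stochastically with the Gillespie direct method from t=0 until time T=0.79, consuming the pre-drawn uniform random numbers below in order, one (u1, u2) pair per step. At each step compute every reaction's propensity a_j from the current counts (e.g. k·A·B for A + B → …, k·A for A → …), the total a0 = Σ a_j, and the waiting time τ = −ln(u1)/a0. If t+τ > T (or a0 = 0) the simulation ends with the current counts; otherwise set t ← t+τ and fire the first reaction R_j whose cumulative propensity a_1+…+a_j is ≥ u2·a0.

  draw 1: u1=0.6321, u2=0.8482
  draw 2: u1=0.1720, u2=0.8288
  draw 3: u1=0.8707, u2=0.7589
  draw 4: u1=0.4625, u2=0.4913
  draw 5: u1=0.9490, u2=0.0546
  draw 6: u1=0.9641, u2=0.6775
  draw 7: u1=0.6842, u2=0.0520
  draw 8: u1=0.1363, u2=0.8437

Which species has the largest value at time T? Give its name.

t=0.000: A=6 D=3 R=7 G=2 B=4
Draw 1: a1=0.831, a2=13.244, a3=1.268, a4=8.472, a5=1.740, a0=25.555; τ=−ln(0.6321)/25.555=0.018 → t=0.018; u2·a0=0.8482·25.555=21.676; a1+…+a3=15.343 < 21.676 ≤ a1+…+a4=23.815 → R4 fires; A=5 D=4 R=7 G=2 B=3
Draw 2: a1=1.108, a2=9.933, a3=0.951, a4=5.295, a5=1.305, a0=18.592; τ=−ln(0.1720)/18.592=0.095 → t=0.113; u2·a0=0.8288·18.592=15.409; a1+…+a3=11.992 < 15.409 ≤ a1+…+a4=17.287 → R4 fires; A=4 D=5 R=7 G=2 B=2
Draw 3: a1=1.385, a2=6.622, a3=0.634, a4=2.824, a5=0.870, a0=12.335; τ=−ln(0.8707)/12.335=0.011 → t=0.124; u2·a0=0.7589·12.335=9.361; a1+…+a3=8.641 < 9.361 ≤ a1+…+a4=11.465 → R4 fires; A=3 D=6 R=7 G=2 B=1
Draw 4: a1=1.662, a2=3.311, a3=0.317, a4=1.059, a5=0.435, a0=6.784; τ=−ln(0.4625)/6.784=0.114 → t=0.238; u2·a0=0.4913·6.784=3.333; a1=1.662 < 3.333 ≤ a1+a2=4.973 → R2 fires; A=3 D=6 R=6 G=3 B=0
Draw 5: a1=1.662, a2=0.000, a3=0.000, a4=0.000, a5=0.000, a0=1.662; τ=−ln(0.9490)/1.662=0.031 → t=0.269; u2·a0=0.0546·1.662=0.091 ≤ a1=1.662 → R1 fires; A=3 D=5 R=7 G=4 B=0
Draw 6: a1=1.385, a2=0.000, a3=0.000, a4=0.000, a5=0.000, a0=1.385; τ=−ln(0.9641)/1.385=0.026 → t=0.295; u2·a0=0.6775·1.385=0.938 ≤ a1=1.385 → R1 fires; A=3 D=4 R=8 G=5 B=0
Draw 7: a1=1.108, a2=0.000, a3=0.000, a4=0.000, a5=0.000, a0=1.108; τ=−ln(0.6842)/1.108=0.343 → t=0.638; u2·a0=0.0520·1.108=0.058 ≤ a1=1.108 → R1 fires; A=3 D=3 R=9 G=6 B=0
Draw 8: a1=0.831, a2=0.000, a3=0.000, a4=0.000, a5=0.000, a0=0.831; τ=−ln(0.1363)/0.831=2.398 → t=3.036 > T=0.79: stop.
At T=0.79: A=3 D=3 R=9 G=6 B=0; the largest is R.

Dominant species at T: R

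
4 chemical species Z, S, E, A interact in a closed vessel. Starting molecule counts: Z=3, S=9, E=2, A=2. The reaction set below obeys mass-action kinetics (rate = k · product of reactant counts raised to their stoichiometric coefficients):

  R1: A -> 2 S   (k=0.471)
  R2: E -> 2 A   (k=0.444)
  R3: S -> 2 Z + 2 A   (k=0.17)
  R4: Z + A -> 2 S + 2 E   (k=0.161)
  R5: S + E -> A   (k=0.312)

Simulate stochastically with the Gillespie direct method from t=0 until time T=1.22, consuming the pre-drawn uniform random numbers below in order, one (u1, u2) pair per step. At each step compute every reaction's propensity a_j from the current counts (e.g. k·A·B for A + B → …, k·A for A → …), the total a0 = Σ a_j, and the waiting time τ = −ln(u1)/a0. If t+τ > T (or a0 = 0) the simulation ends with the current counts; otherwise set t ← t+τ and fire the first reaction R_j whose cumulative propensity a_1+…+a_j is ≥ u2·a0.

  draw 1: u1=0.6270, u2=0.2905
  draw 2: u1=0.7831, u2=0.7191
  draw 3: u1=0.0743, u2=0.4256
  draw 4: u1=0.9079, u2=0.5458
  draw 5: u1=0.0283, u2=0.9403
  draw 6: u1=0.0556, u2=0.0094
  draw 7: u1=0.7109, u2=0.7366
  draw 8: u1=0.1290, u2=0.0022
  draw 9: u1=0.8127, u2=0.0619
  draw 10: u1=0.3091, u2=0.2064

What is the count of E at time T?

t=0.000: Z=3 S=9 E=2 A=2
Draw 1: a1=0.942, a2=0.888, a3=1.530, a4=0.966, a5=5.616, a0=9.942; τ=−ln(0.6270)/9.942=0.047 → t=0.047; u2·a0=0.2905·9.942=2.888; a1+a2=1.830 < 2.888 ≤ a1+…+a3=3.360 → R3 fires; Z=5 S=8 E=2 A=4
Draw 2: a1=1.884, a2=0.888, a3=1.360, a4=3.220, a5=4.992, a0=12.344; τ=−ln(0.7831)/12.344=0.020 → t=0.067; u2·a0=0.7191·12.344=8.877; a1+…+a4=7.352 < 8.877 ≤ a1+…+a5=12.344 → R5 fires; Z=5 S=7 E=1 A=5
Draw 3: a1=2.355, a2=0.444, a3=1.190, a4=4.025, a5=2.184, a0=10.198; τ=−ln(0.0743)/10.198=0.255 → t=0.322; u2·a0=0.4256·10.198=4.340; a1+…+a3=3.989 < 4.340 ≤ a1+…+a4=8.014 → R4 fires; Z=4 S=9 E=3 A=4
Draw 4: a1=1.884, a2=1.332, a3=1.530, a4=2.576, a5=8.424, a0=15.746; τ=−ln(0.9079)/15.746=0.006 → t=0.328; u2·a0=0.5458·15.746=8.594; a1+…+a4=7.322 < 8.594 ≤ a1+…+a5=15.746 → R5 fires; Z=4 S=8 E=2 A=5
Draw 5: a1=2.355, a2=0.888, a3=1.360, a4=3.220, a5=4.992, a0=12.815; τ=−ln(0.0283)/12.815=0.278 → t=0.606; u2·a0=0.9403·12.815=12.050; a1+…+a4=7.823 < 12.050 ≤ a1+…+a5=12.815 → R5 fires; Z=4 S=7 E=1 A=6
Draw 6: a1=2.826, a2=0.444, a3=1.190, a4=3.864, a5=2.184, a0=10.508; τ=−ln(0.0556)/10.508=0.275 → t=0.881; u2·a0=0.0094·10.508=0.099 ≤ a1=2.826 → R1 fires; Z=4 S=9 E=1 A=5
Draw 7: a1=2.355, a2=0.444, a3=1.530, a4=3.220, a5=2.808, a0=10.357; τ=−ln(0.7109)/10.357=0.033 → t=0.914; u2·a0=0.7366·10.357=7.629; a1+…+a4=7.549 < 7.629 ≤ a1+…+a5=10.357 → R5 fires; Z=4 S=8 E=0 A=6
Draw 8: a1=2.826, a2=0.000, a3=1.360, a4=3.864, a5=0.000, a0=8.050; τ=−ln(0.1290)/8.050=0.254 → t=1.168; u2·a0=0.0022·8.050=0.018 ≤ a1=2.826 → R1 fires; Z=4 S=10 E=0 A=5
Draw 9: a1=2.355, a2=0.000, a3=1.700, a4=3.220, a5=0.000, a0=7.275; τ=−ln(0.8127)/7.275=0.029 → t=1.197; u2·a0=0.0619·7.275=0.450 ≤ a1=2.355 → R1 fires; Z=4 S=12 E=0 A=4
Draw 10: a1=1.884, a2=0.000, a3=2.040, a4=2.576, a5=0.000, a0=6.500; τ=−ln(0.3091)/6.500=0.181 → t=1.377 > T=1.22: stop.
Read off E at T=1.22: 0

E at T = 0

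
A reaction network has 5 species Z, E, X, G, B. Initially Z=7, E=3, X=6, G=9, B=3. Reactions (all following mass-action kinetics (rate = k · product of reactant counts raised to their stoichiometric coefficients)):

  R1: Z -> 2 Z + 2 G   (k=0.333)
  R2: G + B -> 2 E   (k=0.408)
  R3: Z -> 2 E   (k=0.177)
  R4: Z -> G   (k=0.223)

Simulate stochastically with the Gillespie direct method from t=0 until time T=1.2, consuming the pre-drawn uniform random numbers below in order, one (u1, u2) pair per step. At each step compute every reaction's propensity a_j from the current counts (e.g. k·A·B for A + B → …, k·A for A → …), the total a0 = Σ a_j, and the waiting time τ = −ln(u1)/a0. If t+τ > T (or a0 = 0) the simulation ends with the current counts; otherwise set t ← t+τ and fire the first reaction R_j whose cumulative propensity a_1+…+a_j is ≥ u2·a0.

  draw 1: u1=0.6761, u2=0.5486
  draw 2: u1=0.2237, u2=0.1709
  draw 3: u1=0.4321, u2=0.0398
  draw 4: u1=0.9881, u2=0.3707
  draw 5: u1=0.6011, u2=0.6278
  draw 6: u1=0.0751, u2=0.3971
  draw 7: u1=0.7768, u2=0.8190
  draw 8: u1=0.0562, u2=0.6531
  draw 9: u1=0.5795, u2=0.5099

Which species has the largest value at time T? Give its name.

Dominant species at T: G

t=0.000: Z=7 E=3 X=6 G=9 B=3
Draw 1: a1=2.331, a2=11.016, a3=1.239, a4=1.561, a0=16.147; τ=−ln(0.6761)/16.147=0.024 → t=0.024; u2·a0=0.5486·16.147=8.858; a1=2.331 < 8.858 ≤ a1+a2=13.347 → R2 fires; Z=7 E=5 X=6 G=8 B=2
Draw 2: a1=2.331, a2=6.528, a3=1.239, a4=1.561, a0=11.659; τ=−ln(0.2237)/11.659=0.128 → t=0.153; u2·a0=0.1709·11.659=1.993 ≤ a1=2.331 → R1 fires; Z=8 E=5 X=6 G=10 B=2
Draw 3: a1=2.664, a2=8.160, a3=1.416, a4=1.784, a0=14.024; τ=−ln(0.4321)/14.024=0.060 → t=0.213; u2·a0=0.0398·14.024=0.558 ≤ a1=2.664 → R1 fires; Z=9 E=5 X=6 G=12 B=2
Draw 4: a1=2.997, a2=9.792, a3=1.593, a4=2.007, a0=16.389; τ=−ln(0.9881)/16.389=0.001 → t=0.213; u2·a0=0.3707·16.389=6.075; a1=2.997 < 6.075 ≤ a1+a2=12.789 → R2 fires; Z=9 E=7 X=6 G=11 B=1
Draw 5: a1=2.997, a2=4.488, a3=1.593, a4=2.007, a0=11.085; τ=−ln(0.6011)/11.085=0.046 → t=0.259; u2·a0=0.6278·11.085=6.959; a1=2.997 < 6.959 ≤ a1+a2=7.485 → R2 fires; Z=9 E=9 X=6 G=10 B=0
Draw 6: a1=2.997, a2=0.000, a3=1.593, a4=2.007, a0=6.597; τ=−ln(0.0751)/6.597=0.392 → t=0.652; u2·a0=0.3971·6.597=2.620 ≤ a1=2.997 → R1 fires; Z=10 E=9 X=6 G=12 B=0
Draw 7: a1=3.330, a2=0.000, a3=1.770, a4=2.230, a0=7.330; τ=−ln(0.7768)/7.330=0.034 → t=0.686; u2·a0=0.8190·7.330=6.003; a1+…+a3=5.100 < 6.003 ≤ a1+…+a4=7.330 → R4 fires; Z=9 E=9 X=6 G=13 B=0
Draw 8: a1=2.997, a2=0.000, a3=1.593, a4=2.007, a0=6.597; τ=−ln(0.0562)/6.597=0.436 → t=1.122; u2·a0=0.6531·6.597=4.309; a1+a2=2.997 < 4.309 ≤ a1+…+a3=4.590 → R3 fires; Z=8 E=11 X=6 G=13 B=0
Draw 9: a1=2.664, a2=0.000, a3=1.416, a4=1.784, a0=5.864; τ=−ln(0.5795)/5.864=0.093 → t=1.215 > T=1.2: stop.
At T=1.2: Z=8 E=11 X=6 G=13 B=0; the largest is G.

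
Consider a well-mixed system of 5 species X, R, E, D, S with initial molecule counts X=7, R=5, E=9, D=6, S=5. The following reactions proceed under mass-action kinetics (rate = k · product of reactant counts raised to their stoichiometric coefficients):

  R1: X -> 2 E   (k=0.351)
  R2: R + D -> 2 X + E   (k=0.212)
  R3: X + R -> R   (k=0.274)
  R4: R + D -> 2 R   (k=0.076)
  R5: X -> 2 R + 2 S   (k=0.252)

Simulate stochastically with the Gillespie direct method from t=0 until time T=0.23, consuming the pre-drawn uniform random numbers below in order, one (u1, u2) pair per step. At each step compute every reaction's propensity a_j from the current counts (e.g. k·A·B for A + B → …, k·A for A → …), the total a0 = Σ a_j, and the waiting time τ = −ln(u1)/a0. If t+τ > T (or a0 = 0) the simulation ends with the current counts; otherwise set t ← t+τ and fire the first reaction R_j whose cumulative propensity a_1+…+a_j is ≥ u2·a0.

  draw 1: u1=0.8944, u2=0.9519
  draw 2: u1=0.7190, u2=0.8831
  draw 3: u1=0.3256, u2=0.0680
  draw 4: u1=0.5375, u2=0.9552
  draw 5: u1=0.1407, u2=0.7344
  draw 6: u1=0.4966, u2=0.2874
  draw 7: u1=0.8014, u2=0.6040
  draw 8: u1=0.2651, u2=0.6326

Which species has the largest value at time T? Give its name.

Dominant species at T: E

t=0.000: X=7 R=5 E=9 D=6 S=5
Draw 1: a1=2.457, a2=6.360, a3=9.590, a4=2.280, a5=1.764, a0=22.451; τ=−ln(0.8944)/22.451=0.005 → t=0.005; u2·a0=0.9519·22.451=21.371; a1+…+a4=20.687 < 21.371 ≤ a1+…+a5=22.451 → R5 fires; X=6 R=7 E=9 D=6 S=7
Draw 2: a1=2.106, a2=8.904, a3=11.508, a4=3.192, a5=1.512, a0=27.222; τ=−ln(0.7190)/27.222=0.012 → t=0.017; u2·a0=0.8831·27.222=24.040; a1+…+a3=22.518 < 24.040 ≤ a1+…+a4=25.710 → R4 fires; X=6 R=8 E=9 D=5 S=7
Draw 3: a1=2.106, a2=8.480, a3=13.152, a4=3.040, a5=1.512, a0=28.290; τ=−ln(0.3256)/28.290=0.040 → t=0.057; u2·a0=0.0680·28.290=1.924 ≤ a1=2.106 → R1 fires; X=5 R=8 E=11 D=5 S=7
Draw 4: a1=1.755, a2=8.480, a3=10.960, a4=3.040, a5=1.260, a0=25.495; τ=−ln(0.5375)/25.495=0.024 → t=0.081; u2·a0=0.9552·25.495=24.353; a1+…+a4=24.235 < 24.353 ≤ a1+…+a5=25.495 → R5 fires; X=4 R=10 E=11 D=5 S=9
Draw 5: a1=1.404, a2=10.600, a3=10.960, a4=3.800, a5=1.008, a0=27.772; τ=−ln(0.1407)/27.772=0.071 → t=0.152; u2·a0=0.7344·27.772=20.396; a1+a2=12.004 < 20.396 ≤ a1+…+a3=22.964 → R3 fires; X=3 R=10 E=11 D=5 S=9
Draw 6: a1=1.053, a2=10.600, a3=8.220, a4=3.800, a5=0.756, a0=24.429; τ=−ln(0.4966)/24.429=0.029 → t=0.180; u2·a0=0.2874·24.429=7.021; a1=1.053 < 7.021 ≤ a1+a2=11.653 → R2 fires; X=5 R=9 E=12 D=4 S=9
Draw 7: a1=1.755, a2=7.632, a3=12.330, a4=2.736, a5=1.260, a0=25.713; τ=−ln(0.8014)/25.713=0.009 → t=0.189; u2·a0=0.6040·25.713=15.531; a1+a2=9.387 < 15.531 ≤ a1+…+a3=21.717 → R3 fires; X=4 R=9 E=12 D=4 S=9
Draw 8: a1=1.404, a2=7.632, a3=9.864, a4=2.736, a5=1.008, a0=22.644; τ=−ln(0.2651)/22.644=0.059 → t=0.248 > T=0.23: stop.
At T=0.23: X=4 R=9 E=12 D=4 S=9; the largest is E.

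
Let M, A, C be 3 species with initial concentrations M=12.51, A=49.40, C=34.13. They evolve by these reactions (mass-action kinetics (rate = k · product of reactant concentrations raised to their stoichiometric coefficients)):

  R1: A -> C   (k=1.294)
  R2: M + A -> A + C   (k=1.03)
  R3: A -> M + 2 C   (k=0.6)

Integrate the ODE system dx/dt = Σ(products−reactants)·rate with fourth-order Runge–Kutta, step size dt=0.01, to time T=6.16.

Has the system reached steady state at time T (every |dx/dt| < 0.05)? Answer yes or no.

Steady state at T: yes

RK4 with dt=0.01: 616 steps to T=6.16. Trajectory (selected grid times):
t=0.00: M=12.51 A=49.40 C=34.13
t=0.68: M=0.58 A=13.63 C=104.50
t=1.37: M=0.58 A=3.69 C=120.73
t=2.05: M=0.58 A=1.02 C=125.09
t=2.74: M=0.58 A=0.28 C=126.31
t=3.42: M=0.58 A=0.08 C=126.63
t=4.11: M=0.58 A=0.02 C=126.72
t=4.79: M=0.58 A=0.01 C=126.75
t=5.48: M=0.58 A=0.00 C=126.75
t=6.16: M=0.58 A=0.00 C=126.76
Rates at T: R1=0.0005, R2=0.0003, R3=0.0003
dx/dt at T (Σ net stoichiometry × rate): M=-0.0000, A=-0.0008, C=+0.0013
Largest |dx/dt| is |+0.0013| (C) < 0.05 → steady.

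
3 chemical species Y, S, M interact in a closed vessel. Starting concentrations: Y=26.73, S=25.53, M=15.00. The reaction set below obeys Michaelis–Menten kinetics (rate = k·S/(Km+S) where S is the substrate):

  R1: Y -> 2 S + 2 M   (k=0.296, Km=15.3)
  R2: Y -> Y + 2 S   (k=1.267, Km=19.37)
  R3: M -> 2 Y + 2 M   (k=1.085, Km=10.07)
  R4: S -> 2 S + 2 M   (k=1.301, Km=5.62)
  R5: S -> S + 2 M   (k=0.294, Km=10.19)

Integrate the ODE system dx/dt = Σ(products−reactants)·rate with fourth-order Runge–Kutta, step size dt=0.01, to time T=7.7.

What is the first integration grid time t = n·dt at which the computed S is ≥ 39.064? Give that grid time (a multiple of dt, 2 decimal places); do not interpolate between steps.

RK4 with dt=0.01: 770 steps to T=7.7. Trajectory (selected grid times):
t=0.00: Y=26.73 S=25.53 M=15.00
t=0.86: Y=27.73 S=28.05 M=18.12
t=1.71: Y=28.78 S=30.59 M=21.28
t=2.57: Y=29.91 S=33.18 M=24.55
t=3.42: Y=31.08 S=35.79 M=27.84
t=4.28: Y=32.30 S=38.45 M=31.22
t=4.47: Y=32.57 S=39.05 M=31.97
t=4.48: Y=32.58 S=39.08 M=32.01
t=5.13: Y=33.54 S=41.12 M=34.61
t=5.99: Y=34.82 S=43.85 M=38.07
t=6.84: Y=36.12 S=46.58 M=41.53
t=7.70: Y=37.45 S=49.37 M=45.07
S(4.47)=39.048 < 39.064 but S(4.48)=39.080 ≥ 39.064, so the first grid time is t=4.48.

Threshold first reached at t = 4.48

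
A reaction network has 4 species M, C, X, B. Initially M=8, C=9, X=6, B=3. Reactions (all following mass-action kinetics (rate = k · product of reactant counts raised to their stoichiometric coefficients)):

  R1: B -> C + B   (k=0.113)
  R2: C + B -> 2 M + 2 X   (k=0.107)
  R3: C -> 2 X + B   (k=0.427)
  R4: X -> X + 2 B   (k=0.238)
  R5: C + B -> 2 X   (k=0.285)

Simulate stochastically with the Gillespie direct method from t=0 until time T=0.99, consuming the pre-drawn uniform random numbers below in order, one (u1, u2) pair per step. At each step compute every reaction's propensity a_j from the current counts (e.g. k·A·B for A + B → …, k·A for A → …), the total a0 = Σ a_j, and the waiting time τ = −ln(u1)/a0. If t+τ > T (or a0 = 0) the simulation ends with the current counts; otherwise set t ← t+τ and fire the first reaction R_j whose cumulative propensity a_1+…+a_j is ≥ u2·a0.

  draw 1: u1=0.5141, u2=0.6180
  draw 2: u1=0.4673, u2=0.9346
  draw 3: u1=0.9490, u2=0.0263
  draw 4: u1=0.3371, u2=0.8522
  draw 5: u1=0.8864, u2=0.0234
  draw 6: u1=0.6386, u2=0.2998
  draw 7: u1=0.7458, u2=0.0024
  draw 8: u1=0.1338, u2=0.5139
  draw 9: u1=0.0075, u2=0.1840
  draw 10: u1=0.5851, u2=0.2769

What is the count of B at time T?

t=0.000: M=8 C=9 X=6 B=3
Draw 1: a1=0.339, a2=2.889, a3=3.843, a4=1.428, a5=7.695, a0=16.194; τ=−ln(0.5141)/16.194=0.041 → t=0.041; u2·a0=0.6180·16.194=10.008; a1+…+a4=8.499 < 10.008 ≤ a1+…+a5=16.194 → R5 fires; M=8 C=8 X=8 B=2
Draw 2: a1=0.226, a2=1.712, a3=3.416, a4=1.904, a5=4.560, a0=11.818; τ=−ln(0.4673)/11.818=0.064 → t=0.105; u2·a0=0.9346·11.818=11.045; a1+…+a4=7.258 < 11.045 ≤ a1+…+a5=11.818 → R5 fires; M=8 C=7 X=10 B=1
Draw 3: a1=0.113, a2=0.749, a3=2.989, a4=2.380, a5=1.995, a0=8.226; τ=−ln(0.9490)/8.226=0.006 → t=0.112; u2·a0=0.0263·8.226=0.216; a1=0.113 < 0.216 ≤ a1+a2=0.862 → R2 fires; M=10 C=6 X=12 B=0
Draw 4: a1=0.000, a2=0.000, a3=2.562, a4=2.856, a5=0.000, a0=5.418; τ=−ln(0.3371)/5.418=0.201 → t=0.313; u2·a0=0.8522·5.418=4.617; a1+…+a3=2.562 < 4.617 ≤ a1+…+a4=5.418 → R4 fires; M=10 C=6 X=12 B=2
Draw 5: a1=0.226, a2=1.284, a3=2.562, a4=2.856, a5=3.420, a0=10.348; τ=−ln(0.8864)/10.348=0.012 → t=0.324; u2·a0=0.0234·10.348=0.242; a1=0.226 < 0.242 ≤ a1+a2=1.510 → R2 fires; M=12 C=5 X=14 B=1
Draw 6: a1=0.113, a2=0.535, a3=2.135, a4=3.332, a5=1.425, a0=7.540; τ=−ln(0.6386)/7.540=0.059 → t=0.384; u2·a0=0.2998·7.540=2.260; a1+a2=0.648 < 2.260 ≤ a1+…+a3=2.783 → R3 fires; M=12 C=4 X=16 B=2
Draw 7: a1=0.226, a2=0.856, a3=1.708, a4=3.808, a5=2.280, a0=8.878; τ=−ln(0.7458)/8.878=0.033 → t=0.417; u2·a0=0.0024·8.878=0.021 ≤ a1=0.226 → R1 fires; M=12 C=5 X=16 B=2
Draw 8: a1=0.226, a2=1.070, a3=2.135, a4=3.808, a5=2.850, a0=10.089; τ=−ln(0.1338)/10.089=0.199 → t=0.616; u2·a0=0.5139·10.089=5.185; a1+…+a3=3.431 < 5.185 ≤ a1+…+a4=7.239 → R4 fires; M=12 C=5 X=16 B=4
Draw 9: a1=0.452, a2=2.140, a3=2.135, a4=3.808, a5=5.700, a0=14.235; τ=−ln(0.0075)/14.235=0.344 → t=0.960; u2·a0=0.1840·14.235=2.619; a1+a2=2.592 < 2.619 ≤ a1+…+a3=4.727 → R3 fires; M=12 C=4 X=18 B=5
Draw 10: a1=0.565, a2=2.140, a3=1.708, a4=4.284, a5=5.700, a0=14.397; τ=−ln(0.5851)/14.397=0.037 → t=0.997 > T=0.99: stop.
Read off B at T=0.99: 5

B at T = 5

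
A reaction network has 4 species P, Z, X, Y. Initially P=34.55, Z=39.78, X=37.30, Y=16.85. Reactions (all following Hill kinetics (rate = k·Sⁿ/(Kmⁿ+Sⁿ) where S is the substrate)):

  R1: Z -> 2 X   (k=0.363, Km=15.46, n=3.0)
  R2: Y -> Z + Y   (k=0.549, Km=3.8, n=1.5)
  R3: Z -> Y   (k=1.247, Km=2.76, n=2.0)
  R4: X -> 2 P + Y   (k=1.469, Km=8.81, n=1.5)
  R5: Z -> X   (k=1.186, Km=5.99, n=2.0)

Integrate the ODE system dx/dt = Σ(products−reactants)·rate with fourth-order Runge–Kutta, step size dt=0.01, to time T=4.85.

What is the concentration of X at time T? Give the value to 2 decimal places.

RK4 with dt=0.01: 485 steps to T=4.85. Trajectory (selected grid times):
t=0.00: P=34.55 Z=39.78 X=37.30 Y=16.85
t=0.54: P=35.97 Z=38.57 X=37.58 Y=18.23
t=1.08: P=37.40 Z=37.36 X=37.86 Y=19.61
t=1.62: P=38.83 Z=36.16 X=38.14 Y=21.00
t=2.16: P=40.26 Z=34.96 X=38.41 Y=22.38
t=2.69: P=41.66 Z=33.79 X=38.67 Y=23.74
t=3.23: P=43.09 Z=32.61 X=38.93 Y=25.12
t=3.77: P=44.52 Z=31.42 X=39.18 Y=26.51
t=4.31: P=45.96 Z=30.25 X=39.43 Y=27.89
t=4.85: P=47.39 Z=29.07 X=39.67 Y=29.28
Read off X at T=4.85: 39.67

X at T = 39.67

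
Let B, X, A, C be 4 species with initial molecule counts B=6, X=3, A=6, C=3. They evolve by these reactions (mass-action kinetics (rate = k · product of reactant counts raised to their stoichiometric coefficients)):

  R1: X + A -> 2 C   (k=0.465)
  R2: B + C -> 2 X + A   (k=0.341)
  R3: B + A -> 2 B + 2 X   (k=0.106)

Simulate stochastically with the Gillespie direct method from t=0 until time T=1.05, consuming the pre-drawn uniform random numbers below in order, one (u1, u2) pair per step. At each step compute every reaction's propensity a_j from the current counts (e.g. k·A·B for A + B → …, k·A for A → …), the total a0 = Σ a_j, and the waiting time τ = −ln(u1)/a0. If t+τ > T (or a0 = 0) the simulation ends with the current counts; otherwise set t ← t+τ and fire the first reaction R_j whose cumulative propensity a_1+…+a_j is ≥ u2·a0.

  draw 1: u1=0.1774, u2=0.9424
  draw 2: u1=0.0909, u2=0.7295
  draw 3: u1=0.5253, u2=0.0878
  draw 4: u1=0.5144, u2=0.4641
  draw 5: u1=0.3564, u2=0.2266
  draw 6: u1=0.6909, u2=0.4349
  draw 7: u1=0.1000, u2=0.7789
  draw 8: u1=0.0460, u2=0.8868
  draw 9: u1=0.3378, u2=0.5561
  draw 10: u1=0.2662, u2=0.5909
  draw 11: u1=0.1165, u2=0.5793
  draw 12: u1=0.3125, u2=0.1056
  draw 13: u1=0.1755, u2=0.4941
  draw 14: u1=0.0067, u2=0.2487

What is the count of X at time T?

X at T = 8

t=0.000: B=6 X=3 A=6 C=3
Draw 1: a1=8.370, a2=6.138, a3=3.816, a0=18.324; τ=−ln(0.1774)/18.324=0.094 → t=0.094; u2·a0=0.9424·18.324=17.269; a1+a2=14.508 < 17.269 ≤ a1+…+a3=18.324 → R3 fires; B=7 X=5 A=5 C=3
Draw 2: a1=11.625, a2=7.161, a3=3.710, a0=22.496; τ=−ln(0.0909)/22.496=0.107 → t=0.201; u2·a0=0.7295·22.496=16.411; a1=11.625 < 16.411 ≤ a1+a2=18.786 → R2 fires; B=6 X=7 A=6 C=2
Draw 3: a1=19.530, a2=4.092, a3=3.816, a0=27.438; τ=−ln(0.5253)/27.438=0.023 → t=0.224; u2·a0=0.0878·27.438=2.409 ≤ a1=19.530 → R1 fires; B=6 X=6 A=5 C=4
Draw 4: a1=13.950, a2=8.184, a3=3.180, a0=25.314; τ=−ln(0.5144)/25.314=0.026 → t=0.251; u2·a0=0.4641·25.314=11.748 ≤ a1=13.950 → R1 fires; B=6 X=5 A=4 C=6
Draw 5: a1=9.300, a2=12.276, a3=2.544, a0=24.120; τ=−ln(0.3564)/24.120=0.043 → t=0.293; u2·a0=0.2266·24.120=5.466 ≤ a1=9.300 → R1 fires; B=6 X=4 A=3 C=8
Draw 6: a1=5.580, a2=16.368, a3=1.908, a0=23.856; τ=−ln(0.6909)/23.856=0.015 → t=0.309; u2·a0=0.4349·23.856=10.375; a1=5.580 < 10.375 ≤ a1+a2=21.948 → R2 fires; B=5 X=6 A=4 C=7
Draw 7: a1=11.160, a2=11.935, a3=2.120, a0=25.215; τ=−ln(0.1000)/25.215=0.091 → t=0.400; u2·a0=0.7789·25.215=19.640; a1=11.160 < 19.640 ≤ a1+a2=23.095 → R2 fires; B=4 X=8 A=5 C=6
Draw 8: a1=18.600, a2=8.184, a3=2.120, a0=28.904; τ=−ln(0.0460)/28.904=0.107 → t=0.507; u2·a0=0.8868·28.904=25.632; a1=18.600 < 25.632 ≤ a1+a2=26.784 → R2 fires; B=3 X=10 A=6 C=5
Draw 9: a1=27.900, a2=5.115, a3=1.908, a0=34.923; τ=−ln(0.3378)/34.923=0.031 → t=0.538; u2·a0=0.5561·34.923=19.421 ≤ a1=27.900 → R1 fires; B=3 X=9 A=5 C=7
Draw 10: a1=20.925, a2=7.161, a3=1.590, a0=29.676; τ=−ln(0.2662)/29.676=0.045 → t=0.582; u2·a0=0.5909·29.676=17.536 ≤ a1=20.925 → R1 fires; B=3 X=8 A=4 C=9
Draw 11: a1=14.880, a2=9.207, a3=1.272, a0=25.359; τ=−ln(0.1165)/25.359=0.085 → t=0.667; u2·a0=0.5793·25.359=14.690 ≤ a1=14.880 → R1 fires; B=3 X=7 A=3 C=11
Draw 12: a1=9.765, a2=11.253, a3=0.954, a0=21.972; τ=−ln(0.3125)/21.972=0.053 → t=0.720; u2·a0=0.1056·21.972=2.320 ≤ a1=9.765 → R1 fires; B=3 X=6 A=2 C=13
Draw 13: a1=5.580, a2=13.299, a3=0.636, a0=19.515; τ=−ln(0.1755)/19.515=0.089 → t=0.809; u2·a0=0.4941·19.515=9.642; a1=5.580 < 9.642 ≤ a1+a2=18.879 → R2 fires; B=2 X=8 A=3 C=12
Draw 14: a1=11.160, a2=8.184, a3=0.636, a0=19.980; τ=−ln(0.0067)/19.980=0.251 → t=1.060 > T=1.05: stop.
Read off X at T=1.05: 8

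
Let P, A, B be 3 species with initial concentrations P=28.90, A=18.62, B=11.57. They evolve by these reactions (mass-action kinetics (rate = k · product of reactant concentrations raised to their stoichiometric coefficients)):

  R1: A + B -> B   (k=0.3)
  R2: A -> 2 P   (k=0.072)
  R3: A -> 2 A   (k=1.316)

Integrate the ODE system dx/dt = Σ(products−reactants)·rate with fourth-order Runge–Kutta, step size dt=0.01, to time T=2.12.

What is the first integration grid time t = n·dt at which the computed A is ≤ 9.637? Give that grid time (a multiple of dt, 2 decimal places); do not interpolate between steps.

RK4 with dt=0.01: 212 steps to T=2.12. Trajectory (selected grid times):
t=0.00: P=28.90 A=18.62 B=11.57
t=0.24: P=29.40 A=10.91 B=11.57
t=0.29: P=29.47 A=9.76 B=11.57
t=0.30: P=29.49 A=9.55 B=11.57
t=0.47: P=29.68 A=6.54 B=11.57
t=0.71: P=29.86 A=3.83 B=11.57
t=0.94: P=29.96 A=2.30 B=11.57
t=1.18: P=30.02 A=1.34 B=11.57
t=1.41: P=30.05 A=0.81 B=11.57
t=1.65: P=30.07 A=0.47 B=11.57
t=1.88: P=30.09 A=0.28 B=11.57
t=2.12: P=30.09 A=0.17 B=11.57
A(0.29)=9.761 > 9.637 but A(0.30)=9.546 ≤ 9.637, so the first grid time is t=0.30.

Threshold first reached at t = 0.30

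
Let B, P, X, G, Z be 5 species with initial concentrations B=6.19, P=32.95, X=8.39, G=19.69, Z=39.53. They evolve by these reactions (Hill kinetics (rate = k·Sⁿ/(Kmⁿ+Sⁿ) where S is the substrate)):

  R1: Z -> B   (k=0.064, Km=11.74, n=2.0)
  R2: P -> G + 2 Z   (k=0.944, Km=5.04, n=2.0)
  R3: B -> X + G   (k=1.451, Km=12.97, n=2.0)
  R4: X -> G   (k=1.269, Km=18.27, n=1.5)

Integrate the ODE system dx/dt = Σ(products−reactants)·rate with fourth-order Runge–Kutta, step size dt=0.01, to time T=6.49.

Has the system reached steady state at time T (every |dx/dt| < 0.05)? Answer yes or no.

Steady state at T: no

RK4 with dt=0.01: 649 steps to T=6.49. Trajectory (selected grid times):
t=0.00: B=6.19 P=32.95 X=8.39 G=19.69 Z=39.53
t=0.72: B=6.04 P=32.29 X=8.36 G=20.76 Z=40.82
t=1.44: B=5.90 P=31.62 X=8.33 G=21.82 Z=42.10
t=2.16: B=5.77 P=30.96 X=8.29 G=22.87 Z=43.38
t=2.88: B=5.64 P=30.30 X=8.25 G=23.92 Z=44.66
t=3.61: B=5.52 P=29.63 X=8.20 G=24.97 Z=45.96
t=4.33: B=5.41 P=28.97 X=8.15 G=26.00 Z=47.24
t=5.05: B=5.30 P=28.31 X=8.09 G=27.02 Z=48.51
t=5.77: B=5.20 P=27.65 X=8.03 G=28.03 Z=49.78
t=6.49: B=5.10 P=26.99 X=7.97 G=29.03 Z=51.05
Rates at T: R1=0.0608, R2=0.9122, R3=0.1941, R4=0.2837
dx/dt at T (Σ net stoichiometry × rate): B=-0.1333, P=-0.9122, X=-0.0896, G=+1.3900, Z=+1.7636
Largest |dx/dt| is |+1.7636| (Z) ≥ 0.05 → not steady.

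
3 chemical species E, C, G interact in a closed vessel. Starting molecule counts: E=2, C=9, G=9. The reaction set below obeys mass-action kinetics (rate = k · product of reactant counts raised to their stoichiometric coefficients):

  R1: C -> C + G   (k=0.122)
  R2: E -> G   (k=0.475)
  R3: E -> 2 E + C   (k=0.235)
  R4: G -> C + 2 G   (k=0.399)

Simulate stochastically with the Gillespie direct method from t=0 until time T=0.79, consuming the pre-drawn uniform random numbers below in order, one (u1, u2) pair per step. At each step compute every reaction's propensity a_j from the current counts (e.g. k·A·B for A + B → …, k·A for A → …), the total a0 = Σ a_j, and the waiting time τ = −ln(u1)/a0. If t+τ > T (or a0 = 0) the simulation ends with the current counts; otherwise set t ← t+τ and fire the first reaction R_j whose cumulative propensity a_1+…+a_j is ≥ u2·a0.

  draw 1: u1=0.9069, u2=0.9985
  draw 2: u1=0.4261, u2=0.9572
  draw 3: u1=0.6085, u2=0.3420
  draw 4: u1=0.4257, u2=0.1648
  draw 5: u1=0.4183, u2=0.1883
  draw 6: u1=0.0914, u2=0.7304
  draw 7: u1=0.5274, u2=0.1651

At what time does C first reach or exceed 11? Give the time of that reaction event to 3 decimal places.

Threshold first reached at t = 0.145

t=0.000: E=2 C=9 G=9
Draw 1: a1=1.098, a2=0.950, a3=0.470, a4=3.591, a0=6.109; τ=−ln(0.9069)/6.109=0.016 → t=0.016; u2·a0=0.9985·6.109=6.100; a1+…+a3=2.518 < 6.100 ≤ a1+…+a4=6.109 → R4 fires; E=2 C=10 G=10
Draw 2: a1=1.220, a2=0.950, a3=0.470, a4=3.990, a0=6.630; τ=−ln(0.4261)/6.630=0.129 → t=0.145; u2·a0=0.9572·6.630=6.346; a1+…+a3=2.640 < 6.346 ≤ a1+…+a4=6.630 → R4 fires; E=2 C=11 G=11
Draw 3: a1=1.342, a2=0.950, a3=0.470, a4=4.389, a0=7.151; τ=−ln(0.6085)/7.151=0.069 → t=0.214; u2·a0=0.3420·7.151=2.446; a1+a2=2.292 < 2.446 ≤ a1+…+a3=2.762 → R3 fires; E=3 C=12 G=11
Draw 4: a1=1.464, a2=1.425, a3=0.705, a4=4.389, a0=7.983; τ=−ln(0.4257)/7.983=0.107 → t=0.321; u2·a0=0.1648·7.983=1.316 ≤ a1=1.464 → R1 fires; E=3 C=12 G=12
Draw 5: a1=1.464, a2=1.425, a3=0.705, a4=4.788, a0=8.382; τ=−ln(0.4183)/8.382=0.104 → t=0.425; u2·a0=0.1883·8.382=1.578; a1=1.464 < 1.578 ≤ a1+a2=2.889 → R2 fires; E=2 C=12 G=13
Draw 6: a1=1.464, a2=0.950, a3=0.470, a4=5.187, a0=8.071; τ=−ln(0.0914)/8.071=0.296 → t=0.722; u2·a0=0.7304·8.071=5.895; a1+…+a3=2.884 < 5.895 ≤ a1+…+a4=8.071 → R4 fires; E=2 C=13 G=14
Draw 7: a1=1.586, a2=0.950, a3=0.470, a4=5.586, a0=8.592; τ=−ln(0.5274)/8.592=0.074 → t=0.796 > T=0.79: stop.
C first becomes ≥ 11 when it reaches 11 at the event at t=0.145.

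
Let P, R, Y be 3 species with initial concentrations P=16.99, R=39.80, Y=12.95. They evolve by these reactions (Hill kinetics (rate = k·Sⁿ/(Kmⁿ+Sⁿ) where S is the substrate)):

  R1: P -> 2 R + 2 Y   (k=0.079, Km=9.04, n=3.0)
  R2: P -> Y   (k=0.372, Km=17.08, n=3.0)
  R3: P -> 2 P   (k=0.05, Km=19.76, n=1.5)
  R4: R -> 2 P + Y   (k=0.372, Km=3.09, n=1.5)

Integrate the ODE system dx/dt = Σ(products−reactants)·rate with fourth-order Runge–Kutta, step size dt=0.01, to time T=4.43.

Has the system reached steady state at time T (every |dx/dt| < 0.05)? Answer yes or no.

Steady state at T: no

RK4 with dt=0.01: 443 steps to T=4.43. Trajectory (selected grid times):
t=0.00: P=16.99 R=39.80 Y=12.95
t=0.49: P=17.23 R=39.69 Y=13.29
t=0.98: P=17.47 R=39.58 Y=13.63
t=1.48: P=17.72 R=39.47 Y=13.98
t=1.97: P=17.95 R=39.36 Y=14.32
t=2.46: P=18.19 R=39.25 Y=14.67
t=2.95: P=18.42 R=39.14 Y=15.01
t=3.45: P=18.66 R=39.03 Y=15.37
t=3.94: P=18.89 R=38.92 Y=15.72
t=4.43: P=19.12 R=38.81 Y=16.08
Rates at T: R1=0.0714, R2=0.2171, R3=0.0244, R4=0.3638
dx/dt at T (Σ net stoichiometry × rate): P=+0.4635, R=-0.2209, Y=+0.7238
Largest |dx/dt| is |+0.7238| (Y) ≥ 0.05 → not steady.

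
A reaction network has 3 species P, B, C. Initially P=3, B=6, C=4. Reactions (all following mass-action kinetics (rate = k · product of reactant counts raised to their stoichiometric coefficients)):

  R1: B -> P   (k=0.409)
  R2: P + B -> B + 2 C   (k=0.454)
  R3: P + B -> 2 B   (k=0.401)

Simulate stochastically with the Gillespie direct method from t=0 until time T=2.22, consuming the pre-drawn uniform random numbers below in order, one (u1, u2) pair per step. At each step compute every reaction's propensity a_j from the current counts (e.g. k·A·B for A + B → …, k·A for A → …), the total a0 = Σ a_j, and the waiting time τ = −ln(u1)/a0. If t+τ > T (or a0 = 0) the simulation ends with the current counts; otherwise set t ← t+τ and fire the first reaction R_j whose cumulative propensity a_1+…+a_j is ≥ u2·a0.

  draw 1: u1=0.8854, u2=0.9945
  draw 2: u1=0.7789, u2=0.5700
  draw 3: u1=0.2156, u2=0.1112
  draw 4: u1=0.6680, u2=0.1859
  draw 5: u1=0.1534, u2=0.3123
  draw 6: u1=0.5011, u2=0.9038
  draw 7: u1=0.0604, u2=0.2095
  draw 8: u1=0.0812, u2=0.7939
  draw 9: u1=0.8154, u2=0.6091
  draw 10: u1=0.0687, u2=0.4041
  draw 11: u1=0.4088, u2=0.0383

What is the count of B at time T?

t=0.000: P=3 B=6 C=4
Draw 1: a1=2.454, a2=8.172, a3=7.218, a0=17.844; τ=−ln(0.8854)/17.844=0.007 → t=0.007; u2·a0=0.9945·17.844=17.746; a1+a2=10.626 < 17.746 ≤ a1+…+a3=17.844 → R3 fires; P=2 B=7 C=4
Draw 2: a1=2.863, a2=6.356, a3=5.614, a0=14.833; τ=−ln(0.7789)/14.833=0.017 → t=0.024; u2·a0=0.5700·14.833=8.455; a1=2.863 < 8.455 ≤ a1+a2=9.219 → R2 fires; P=1 B=7 C=6
Draw 3: a1=2.863, a2=3.178, a3=2.807, a0=8.848; τ=−ln(0.2156)/8.848=0.173 → t=0.197; u2·a0=0.1112·8.848=0.984 ≤ a1=2.863 → R1 fires; P=2 B=6 C=6
Draw 4: a1=2.454, a2=5.448, a3=4.812, a0=12.714; τ=−ln(0.6680)/12.714=0.032 → t=0.229; u2·a0=0.1859·12.714=2.364 ≤ a1=2.454 → R1 fires; P=3 B=5 C=6
Draw 5: a1=2.045, a2=6.810, a3=6.015, a0=14.870; τ=−ln(0.1534)/14.870=0.126 → t=0.355; u2·a0=0.3123·14.870=4.644; a1=2.045 < 4.644 ≤ a1+a2=8.855 → R2 fires; P=2 B=5 C=8
Draw 6: a1=2.045, a2=4.540, a3=4.010, a0=10.595; τ=−ln(0.5011)/10.595=0.065 → t=0.420; u2·a0=0.9038·10.595=9.576; a1+a2=6.585 < 9.576 ≤ a1+…+a3=10.595 → R3 fires; P=1 B=6 C=8
Draw 7: a1=2.454, a2=2.724, a3=2.406, a0=7.584; τ=−ln(0.0604)/7.584=0.370 → t=0.790; u2·a0=0.2095·7.584=1.589 ≤ a1=2.454 → R1 fires; P=2 B=5 C=8
Draw 8: a1=2.045, a2=4.540, a3=4.010, a0=10.595; τ=−ln(0.0812)/10.595=0.237 → t=1.027; u2·a0=0.7939·10.595=8.411; a1+a2=6.585 < 8.411 ≤ a1+…+a3=10.595 → R3 fires; P=1 B=6 C=8
Draw 9: a1=2.454, a2=2.724, a3=2.406, a0=7.584; τ=−ln(0.8154)/7.584=0.027 → t=1.054; u2·a0=0.6091·7.584=4.619; a1=2.454 < 4.619 ≤ a1+a2=5.178 → R2 fires; P=0 B=6 C=10
Draw 10: a1=2.454, a2=0.000, a3=0.000, a0=2.454; τ=−ln(0.0687)/2.454=1.091 → t=2.145; u2·a0=0.4041·2.454=0.992 ≤ a1=2.454 → R1 fires; P=1 B=5 C=10
Draw 11: a1=2.045, a2=2.270, a3=2.005, a0=6.320; τ=−ln(0.4088)/6.320=0.142 → t=2.287 > T=2.22: stop.
Read off B at T=2.22: 5

B at T = 5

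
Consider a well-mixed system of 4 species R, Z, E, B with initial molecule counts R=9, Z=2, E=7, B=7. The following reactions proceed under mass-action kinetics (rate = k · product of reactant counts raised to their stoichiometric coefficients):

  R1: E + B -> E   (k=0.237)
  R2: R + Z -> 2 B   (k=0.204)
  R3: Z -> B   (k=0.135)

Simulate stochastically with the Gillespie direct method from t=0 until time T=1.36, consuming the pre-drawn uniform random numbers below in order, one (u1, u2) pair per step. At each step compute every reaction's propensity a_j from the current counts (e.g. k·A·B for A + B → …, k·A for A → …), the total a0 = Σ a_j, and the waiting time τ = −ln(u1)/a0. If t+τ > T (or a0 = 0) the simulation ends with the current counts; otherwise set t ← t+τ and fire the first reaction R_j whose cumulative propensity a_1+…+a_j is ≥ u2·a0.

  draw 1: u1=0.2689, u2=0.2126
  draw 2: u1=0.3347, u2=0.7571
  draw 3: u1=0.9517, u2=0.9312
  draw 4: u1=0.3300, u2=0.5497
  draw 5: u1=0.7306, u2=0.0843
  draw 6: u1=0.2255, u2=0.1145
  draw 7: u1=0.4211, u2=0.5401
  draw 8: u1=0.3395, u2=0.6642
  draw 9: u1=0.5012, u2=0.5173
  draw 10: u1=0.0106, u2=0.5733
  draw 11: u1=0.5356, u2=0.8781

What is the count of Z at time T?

Z at T = 0

t=0.000: R=9 Z=2 E=7 B=7
Draw 1: a1=11.613, a2=3.672, a3=0.270, a0=15.555; τ=−ln(0.2689)/15.555=0.084 → t=0.084; u2·a0=0.2126·15.555=3.307 ≤ a1=11.613 → R1 fires; R=9 Z=2 E=7 B=6
Draw 2: a1=9.954, a2=3.672, a3=0.270, a0=13.896; τ=−ln(0.3347)/13.896=0.079 → t=0.163; u2·a0=0.7571·13.896=10.521; a1=9.954 < 10.521 ≤ a1+a2=13.626 → R2 fires; R=8 Z=1 E=7 B=8
Draw 3: a1=13.272, a2=1.632, a3=0.135, a0=15.039; τ=−ln(0.9517)/15.039=0.003 → t=0.166; u2·a0=0.9312·15.039=14.004; a1=13.272 < 14.004 ≤ a1+a2=14.904 → R2 fires; R=7 Z=0 E=7 B=10
Draw 4: a1=16.590, a2=0.000, a3=0.000, a0=16.590; τ=−ln(0.3300)/16.590=0.067 → t=0.233; u2·a0=0.5497·16.590=9.120 ≤ a1=16.590 → R1 fires; R=7 Z=0 E=7 B=9
Draw 5: a1=14.931, a2=0.000, a3=0.000, a0=14.931; τ=−ln(0.7306)/14.931=0.021 → t=0.254; u2·a0=0.0843·14.931=1.259 ≤ a1=14.931 → R1 fires; R=7 Z=0 E=7 B=8
Draw 6: a1=13.272, a2=0.000, a3=0.000, a0=13.272; τ=−ln(0.2255)/13.272=0.112 → t=0.367; u2·a0=0.1145·13.272=1.520 ≤ a1=13.272 → R1 fires; R=7 Z=0 E=7 B=7
Draw 7: a1=11.613, a2=0.000, a3=0.000, a0=11.613; τ=−ln(0.4211)/11.613=0.074 → t=0.441; u2·a0=0.5401·11.613=6.272 ≤ a1=11.613 → R1 fires; R=7 Z=0 E=7 B=6
Draw 8: a1=9.954, a2=0.000, a3=0.000, a0=9.954; τ=−ln(0.3395)/9.954=0.109 → t=0.550; u2·a0=0.6642·9.954=6.611 ≤ a1=9.954 → R1 fires; R=7 Z=0 E=7 B=5
Draw 9: a1=8.295, a2=0.000, a3=0.000, a0=8.295; τ=−ln(0.5012)/8.295=0.083 → t=0.633; u2·a0=0.5173·8.295=4.291 ≤ a1=8.295 → R1 fires; R=7 Z=0 E=7 B=4
Draw 10: a1=6.636, a2=0.000, a3=0.000, a0=6.636; τ=−ln(0.0106)/6.636=0.685 → t=1.318; u2·a0=0.5733·6.636=3.804 ≤ a1=6.636 → R1 fires; R=7 Z=0 E=7 B=3
Draw 11: a1=4.977, a2=0.000, a3=0.000, a0=4.977; τ=−ln(0.5356)/4.977=0.125 → t=1.443 > T=1.36: stop.
Read off Z at T=1.36: 0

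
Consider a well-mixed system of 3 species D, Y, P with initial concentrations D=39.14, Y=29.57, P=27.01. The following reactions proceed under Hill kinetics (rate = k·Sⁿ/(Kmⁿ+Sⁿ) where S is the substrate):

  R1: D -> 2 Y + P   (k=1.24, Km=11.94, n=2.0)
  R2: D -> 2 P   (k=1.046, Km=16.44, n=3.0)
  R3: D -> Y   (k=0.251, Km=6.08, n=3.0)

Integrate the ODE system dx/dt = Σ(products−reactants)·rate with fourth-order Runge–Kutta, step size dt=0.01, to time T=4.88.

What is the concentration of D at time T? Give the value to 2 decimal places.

D at T = 28.03

RK4 with dt=0.01: 488 steps to T=4.88. Trajectory (selected grid times):
t=0.00: D=39.14 Y=29.57 P=27.01
t=0.54: D=37.87 Y=30.93 P=28.67
t=1.08: D=36.61 Y=32.28 P=30.32
t=1.63: D=35.33 Y=33.64 P=31.98
t=2.17: D=34.09 Y=34.97 P=33.60
t=2.71: D=32.85 Y=36.30 P=35.20
t=3.25: D=31.63 Y=37.61 P=36.79
t=3.80: D=30.40 Y=38.93 P=38.39
t=4.34: D=29.20 Y=40.22 P=39.93
t=4.88: D=28.03 Y=41.50 P=41.45
Read off D at T=4.88: 28.03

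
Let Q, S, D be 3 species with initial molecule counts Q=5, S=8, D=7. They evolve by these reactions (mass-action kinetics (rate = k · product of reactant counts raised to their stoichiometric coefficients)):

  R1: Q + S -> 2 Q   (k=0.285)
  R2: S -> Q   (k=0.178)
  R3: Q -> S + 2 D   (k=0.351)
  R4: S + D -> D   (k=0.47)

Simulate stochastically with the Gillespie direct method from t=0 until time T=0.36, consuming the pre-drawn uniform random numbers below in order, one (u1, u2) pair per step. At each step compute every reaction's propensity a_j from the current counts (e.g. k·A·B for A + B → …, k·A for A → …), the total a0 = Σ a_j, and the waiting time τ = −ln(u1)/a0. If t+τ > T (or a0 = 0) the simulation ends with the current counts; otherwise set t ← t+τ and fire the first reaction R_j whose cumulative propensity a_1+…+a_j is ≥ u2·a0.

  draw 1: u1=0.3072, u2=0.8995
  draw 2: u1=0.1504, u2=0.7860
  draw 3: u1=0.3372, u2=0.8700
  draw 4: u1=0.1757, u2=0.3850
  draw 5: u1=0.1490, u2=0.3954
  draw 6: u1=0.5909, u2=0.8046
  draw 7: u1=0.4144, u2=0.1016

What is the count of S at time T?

t=0.000: Q=5 S=8 D=7
Draw 1: a1=11.400, a2=1.424, a3=1.755, a4=26.320, a0=40.899; τ=−ln(0.3072)/40.899=0.029 → t=0.029; u2·a0=0.8995·40.899=36.789; a1+…+a3=14.579 < 36.789 ≤ a1+…+a4=40.899 → R4 fires; Q=5 S=7 D=7
Draw 2: a1=9.975, a2=1.246, a3=1.755, a4=23.030, a0=36.006; τ=−ln(0.1504)/36.006=0.053 → t=0.081; u2·a0=0.7860·36.006=28.301; a1+…+a3=12.976 < 28.301 ≤ a1+…+a4=36.006 → R4 fires; Q=5 S=6 D=7
Draw 3: a1=8.550, a2=1.068, a3=1.755, a4=19.740, a0=31.113; τ=−ln(0.3372)/31.113=0.035 → t=0.116; u2·a0=0.8700·31.113=27.068; a1+…+a3=11.373 < 27.068 ≤ a1+…+a4=31.113 → R4 fires; Q=5 S=5 D=7
Draw 4: a1=7.125, a2=0.890, a3=1.755, a4=16.450, a0=26.220; τ=−ln(0.1757)/26.220=0.066 → t=0.183; u2·a0=0.3850·26.220=10.095; a1+…+a3=9.770 < 10.095 ≤ a1+…+a4=26.220 → R4 fires; Q=5 S=4 D=7
Draw 5: a1=5.700, a2=0.712, a3=1.755, a4=13.160, a0=21.327; τ=−ln(0.1490)/21.327=0.089 → t=0.272; u2·a0=0.3954·21.327=8.433; a1+…+a3=8.167 < 8.433 ≤ a1+…+a4=21.327 → R4 fires; Q=5 S=3 D=7
Draw 6: a1=4.275, a2=0.534, a3=1.755, a4=9.870, a0=16.434; τ=−ln(0.5909)/16.434=0.032 → t=0.304; u2·a0=0.8046·16.434=13.223; a1+…+a3=6.564 < 13.223 ≤ a1+…+a4=16.434 → R4 fires; Q=5 S=2 D=7
Draw 7: a1=2.850, a2=0.356, a3=1.755, a4=6.580, a0=11.541; τ=−ln(0.4144)/11.541=0.076 → t=0.380 > T=0.36: stop.
Read off S at T=0.36: 2

S at T = 2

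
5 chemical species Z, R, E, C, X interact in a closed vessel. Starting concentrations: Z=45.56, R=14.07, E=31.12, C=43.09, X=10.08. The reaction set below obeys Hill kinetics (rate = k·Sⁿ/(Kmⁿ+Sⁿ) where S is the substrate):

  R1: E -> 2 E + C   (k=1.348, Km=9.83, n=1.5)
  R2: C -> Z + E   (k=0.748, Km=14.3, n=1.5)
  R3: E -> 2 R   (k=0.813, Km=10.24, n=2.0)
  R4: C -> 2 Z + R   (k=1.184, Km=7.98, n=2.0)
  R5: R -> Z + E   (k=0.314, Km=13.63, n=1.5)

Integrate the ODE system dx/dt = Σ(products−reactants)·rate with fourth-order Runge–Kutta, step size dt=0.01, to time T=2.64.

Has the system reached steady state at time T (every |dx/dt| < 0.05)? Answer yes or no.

RK4 with dt=0.01: 264 steps to T=2.64. Trajectory (selected grid times):
t=0.00: Z=45.56 R=14.07 E=31.12 C=43.09 X=10.08
t=0.29: Z=46.45 R=14.78 E=31.47 C=42.91 X=10.08
t=0.59: Z=47.38 R=15.51 E=31.83 C=42.72 X=10.08
t=0.88: Z=48.27 R=16.22 E=32.18 C=42.54 X=10.08
t=1.17: Z=49.17 R=16.93 E=32.54 C=42.36 X=10.08
t=1.47: Z=50.10 R=17.66 E=32.91 C=42.18 X=10.08
t=1.76: Z=51.00 R=18.37 E=33.26 C=42.00 X=10.08
t=2.05: Z=51.90 R=19.08 E=33.62 C=41.83 X=10.08
t=2.35: Z=52.83 R=19.81 E=33.99 C=41.65 X=10.08
t=2.64: Z=53.73 R=20.51 E=34.36 C=41.48 X=10.08
Rates at T: R1=1.1691, R2=0.6221, R3=0.7467, R4=1.1417, R5=0.2037
dx/dt at T (Σ net stoichiometry × rate): Z=+3.1092, R=+2.4314, E=+1.2482, C=-0.5947, X=+0.0000
Largest |dx/dt| is |+3.1092| (Z) ≥ 0.05 → not steady.

Steady state at T: no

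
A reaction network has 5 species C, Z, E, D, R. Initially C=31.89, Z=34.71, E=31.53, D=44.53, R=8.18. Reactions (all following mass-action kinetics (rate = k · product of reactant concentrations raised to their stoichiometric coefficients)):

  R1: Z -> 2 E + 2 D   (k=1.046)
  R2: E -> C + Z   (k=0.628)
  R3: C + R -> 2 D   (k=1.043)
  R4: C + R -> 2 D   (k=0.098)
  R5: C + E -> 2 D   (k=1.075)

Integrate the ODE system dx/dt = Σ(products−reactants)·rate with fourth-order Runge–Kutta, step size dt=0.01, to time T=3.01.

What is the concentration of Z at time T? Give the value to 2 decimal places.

RK4 with dt=0.01: 301 steps to T=3.01. Trajectory (selected grid times):
t=0.00: C=31.89 Z=34.71 E=31.53 D=44.53 R=8.18
t=0.33: C=0.56 Z=27.60 E=20.92 D=135.63 R=1.69
t=0.67: C=0.55 Z=23.91 E=28.60 D=164.57 R=1.37
t=1.00: C=0.56 Z=22.31 E=32.08 D=193.10 R=1.11
t=1.34: C=0.57 Z=21.57 E=33.77 D=222.76 R=0.89
t=1.67: C=0.57 Z=21.27 E=34.54 D=251.71 R=0.72
t=2.01: C=0.57 Z=21.16 E=34.93 D=281.63 R=0.58
t=2.34: C=0.58 Z=21.12 E=35.11 D=310.73 R=0.46
t=2.68: C=0.58 Z=21.12 E=35.21 D=340.77 R=0.37
t=3.01: C=0.58 Z=21.13 E=35.26 D=369.95 R=0.30
Read off Z at T=3.01: 21.13

Z at T = 21.13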